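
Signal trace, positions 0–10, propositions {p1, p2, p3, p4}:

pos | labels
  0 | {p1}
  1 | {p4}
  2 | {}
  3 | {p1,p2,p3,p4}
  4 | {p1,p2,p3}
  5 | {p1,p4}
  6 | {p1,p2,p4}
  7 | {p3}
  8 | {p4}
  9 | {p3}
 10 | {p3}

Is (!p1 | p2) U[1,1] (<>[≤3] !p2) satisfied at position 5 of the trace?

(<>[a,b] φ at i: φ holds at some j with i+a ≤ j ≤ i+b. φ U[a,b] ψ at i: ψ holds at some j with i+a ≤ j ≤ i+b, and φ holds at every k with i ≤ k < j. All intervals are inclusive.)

Need some j in [6,6] with <>[≤3] !p2, and (!p1 | p2) at every k in [5,j-1].
  j=6: <>[≤3] !p2 holds, but (!p1 | p2) fails at k=5 → not this j.
No j in the window works → until fails.

Does not hold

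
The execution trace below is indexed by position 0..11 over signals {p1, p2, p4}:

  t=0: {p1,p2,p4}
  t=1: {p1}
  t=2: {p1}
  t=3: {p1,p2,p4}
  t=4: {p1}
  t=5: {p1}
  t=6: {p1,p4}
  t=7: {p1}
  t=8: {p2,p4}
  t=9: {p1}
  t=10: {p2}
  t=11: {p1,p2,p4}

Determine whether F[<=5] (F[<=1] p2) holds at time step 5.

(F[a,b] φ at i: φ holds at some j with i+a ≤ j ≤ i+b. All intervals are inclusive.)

Check F[<=1] p2 at each j in [5,10]:
  j=5: fails (none in [5,6])
  j=6: fails (none in [6,7])
  j=7: holds (witness at 8)
  j=8: holds (witness at 8)
  j=9: holds (witness at 10)
  j=10: holds (witness at 10)
Found at j=7 → formula holds.

Yes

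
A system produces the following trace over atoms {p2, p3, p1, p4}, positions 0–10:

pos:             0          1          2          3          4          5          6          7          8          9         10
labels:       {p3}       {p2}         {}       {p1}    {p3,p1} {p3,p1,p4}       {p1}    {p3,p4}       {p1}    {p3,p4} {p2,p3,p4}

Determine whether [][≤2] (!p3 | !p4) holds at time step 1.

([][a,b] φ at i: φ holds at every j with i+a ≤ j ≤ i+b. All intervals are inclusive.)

Yes

Check (!p3 | !p4) at every j in [1,3]:
  j=1: true
  j=2: true
  j=3: true
All positions satisfy it → formula holds.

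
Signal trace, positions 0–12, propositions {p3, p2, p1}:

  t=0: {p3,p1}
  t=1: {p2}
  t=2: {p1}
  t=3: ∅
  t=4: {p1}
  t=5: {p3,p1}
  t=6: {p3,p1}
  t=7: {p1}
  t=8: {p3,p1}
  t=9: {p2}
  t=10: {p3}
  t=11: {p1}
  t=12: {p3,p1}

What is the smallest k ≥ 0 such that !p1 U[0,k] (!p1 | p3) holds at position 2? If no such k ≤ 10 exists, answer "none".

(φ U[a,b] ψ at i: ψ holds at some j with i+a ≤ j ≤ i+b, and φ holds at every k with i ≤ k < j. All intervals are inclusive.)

Need earliest j ≥ 2 with (!p1 | p3), and !p1 at every k in [2,j-1].
  j=2: rhs fails.
  j=3: rhs holds but lhs fails at k=2.
  j=4: rhs fails.
  j=5: rhs holds but lhs fails at k=2.
  j=6: rhs holds but lhs fails at k=2.
  j=7: rhs fails.
  j=8: rhs holds but lhs fails at k=2.
  j=9: rhs holds but lhs fails at k=2.
  j=10: rhs holds but lhs fails at k=2.
  j=11: rhs fails.
  j=12: rhs holds but lhs fails at k=2.
No witness within the range → none.

none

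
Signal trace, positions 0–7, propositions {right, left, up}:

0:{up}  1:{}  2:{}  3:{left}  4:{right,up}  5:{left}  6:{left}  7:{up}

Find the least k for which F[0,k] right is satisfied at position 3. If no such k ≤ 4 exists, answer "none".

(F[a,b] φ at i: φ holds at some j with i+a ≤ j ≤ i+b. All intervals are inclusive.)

Scan j = 3,4,… for right:
  j=3: fails
  j=4: holds
First hit at j=4, so smallest k = 4-3 = 1.

1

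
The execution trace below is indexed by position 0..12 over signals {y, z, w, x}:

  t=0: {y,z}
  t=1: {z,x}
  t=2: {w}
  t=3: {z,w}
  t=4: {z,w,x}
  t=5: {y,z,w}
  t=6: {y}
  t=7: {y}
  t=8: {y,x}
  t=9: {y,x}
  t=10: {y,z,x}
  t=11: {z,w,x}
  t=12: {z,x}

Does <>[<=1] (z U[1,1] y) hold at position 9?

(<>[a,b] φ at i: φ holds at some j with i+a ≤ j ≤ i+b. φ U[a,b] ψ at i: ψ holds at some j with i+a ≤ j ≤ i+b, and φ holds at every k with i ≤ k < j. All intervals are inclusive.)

Check (z U[1,1] y) at each j in [9,10]:
  j=9: fails
  j=10: fails
No position in the window satisfies it → formula fails.

No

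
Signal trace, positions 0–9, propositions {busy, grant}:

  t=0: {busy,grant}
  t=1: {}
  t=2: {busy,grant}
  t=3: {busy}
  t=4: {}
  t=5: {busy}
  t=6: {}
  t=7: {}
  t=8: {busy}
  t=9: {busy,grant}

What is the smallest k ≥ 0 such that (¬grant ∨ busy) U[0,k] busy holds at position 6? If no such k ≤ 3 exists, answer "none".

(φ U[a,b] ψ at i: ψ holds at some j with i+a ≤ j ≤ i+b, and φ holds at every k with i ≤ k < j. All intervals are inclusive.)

Need earliest j ≥ 6 with busy, and (¬grant ∨ busy) at every k in [6,j-1].
  j=6: rhs fails.
  j=7: rhs fails.
  j=8: rhs holds; lhs holds on [6,7]. k = 2.

2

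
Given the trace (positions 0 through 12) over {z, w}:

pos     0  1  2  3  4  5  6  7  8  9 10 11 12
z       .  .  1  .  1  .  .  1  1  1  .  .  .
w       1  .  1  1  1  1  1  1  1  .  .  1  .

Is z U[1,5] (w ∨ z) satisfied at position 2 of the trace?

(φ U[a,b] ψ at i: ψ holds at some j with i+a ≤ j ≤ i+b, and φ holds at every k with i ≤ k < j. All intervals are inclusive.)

Need some j in [3,7] with (w ∨ z), and z at every k in [2,j-1].
  j=3: (w ∨ z) holds; z holds at every k in [2,2] → satisfied.

Yes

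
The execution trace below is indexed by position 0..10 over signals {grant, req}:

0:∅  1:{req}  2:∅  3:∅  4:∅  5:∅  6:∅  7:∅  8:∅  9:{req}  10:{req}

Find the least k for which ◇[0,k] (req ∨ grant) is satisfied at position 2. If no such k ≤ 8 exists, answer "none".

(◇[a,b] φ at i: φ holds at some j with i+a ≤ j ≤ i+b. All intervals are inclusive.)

7

Scan j = 2,3,… for (req ∨ grant):
  j=2: fails
  j=3: fails
  j=4: fails
  j=5: fails
  j=6: fails
  j=7: fails
  j=8: fails
  j=9: holds
First hit at j=9, so smallest k = 9-2 = 7.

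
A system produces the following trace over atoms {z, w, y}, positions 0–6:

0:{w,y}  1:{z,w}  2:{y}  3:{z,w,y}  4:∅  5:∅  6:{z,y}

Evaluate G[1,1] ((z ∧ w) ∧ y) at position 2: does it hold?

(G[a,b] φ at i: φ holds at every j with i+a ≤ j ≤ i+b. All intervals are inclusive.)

Check ((z ∧ w) ∧ y) at every j in [3,3]:
  j=3: true
All positions satisfy it → formula holds.

Yes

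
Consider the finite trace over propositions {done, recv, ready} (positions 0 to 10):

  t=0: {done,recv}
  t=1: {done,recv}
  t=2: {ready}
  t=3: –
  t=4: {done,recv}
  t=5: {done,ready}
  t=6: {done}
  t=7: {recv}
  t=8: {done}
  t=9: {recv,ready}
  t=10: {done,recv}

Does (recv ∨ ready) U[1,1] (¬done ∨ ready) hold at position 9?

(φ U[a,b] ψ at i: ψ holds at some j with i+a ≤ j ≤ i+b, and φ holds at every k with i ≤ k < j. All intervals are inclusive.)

No

Need some j in [10,10] with (¬done ∨ ready), and (recv ∨ ready) at every k in [9,j-1].
  j=10: (¬done ∨ ready) false.
No j in the window works → until fails.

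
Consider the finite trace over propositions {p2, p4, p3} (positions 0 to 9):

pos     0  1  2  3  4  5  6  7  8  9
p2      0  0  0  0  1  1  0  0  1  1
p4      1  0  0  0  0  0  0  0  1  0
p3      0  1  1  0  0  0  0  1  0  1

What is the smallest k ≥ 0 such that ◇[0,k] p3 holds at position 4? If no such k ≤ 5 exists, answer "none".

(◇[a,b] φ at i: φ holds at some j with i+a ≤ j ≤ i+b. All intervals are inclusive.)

Scan j = 4,5,… for p3:
  j=4: fails
  j=5: fails
  j=6: fails
  j=7: holds
First hit at j=7, so smallest k = 7-4 = 3.

3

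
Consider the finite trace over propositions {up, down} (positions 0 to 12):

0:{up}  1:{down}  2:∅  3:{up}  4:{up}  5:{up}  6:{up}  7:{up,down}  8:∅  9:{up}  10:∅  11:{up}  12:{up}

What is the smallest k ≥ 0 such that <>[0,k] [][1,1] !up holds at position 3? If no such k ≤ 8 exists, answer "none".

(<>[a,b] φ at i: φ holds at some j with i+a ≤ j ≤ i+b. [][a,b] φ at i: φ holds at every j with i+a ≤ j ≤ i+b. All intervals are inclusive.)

4

Scan j = 3,4,… for [][1,1] !up:
  j=3: fails
  j=4: fails
  j=5: fails
  j=6: fails
  j=7: holds
First hit at j=7, so smallest k = 7-3 = 4.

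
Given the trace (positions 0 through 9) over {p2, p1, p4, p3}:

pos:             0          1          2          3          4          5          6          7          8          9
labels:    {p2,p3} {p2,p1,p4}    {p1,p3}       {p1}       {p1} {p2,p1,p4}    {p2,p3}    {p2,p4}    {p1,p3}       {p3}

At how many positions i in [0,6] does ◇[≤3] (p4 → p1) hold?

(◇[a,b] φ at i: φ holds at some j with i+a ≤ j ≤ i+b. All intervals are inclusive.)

7

Evaluate at each i in [0,6]:
  i=0: ✓ (witness j=0)
  i=1: ✓ (witness j=1)
  i=2: ✓ (witness j=2)
  i=3: ✓ (witness j=3)
  i=4: ✓ (witness j=4)
  i=5: ✓ (witness j=5)
  i=6: ✓ (witness j=6)
Positions where it holds: {0, 1, 2, 3, 4, 5, 6} → 7.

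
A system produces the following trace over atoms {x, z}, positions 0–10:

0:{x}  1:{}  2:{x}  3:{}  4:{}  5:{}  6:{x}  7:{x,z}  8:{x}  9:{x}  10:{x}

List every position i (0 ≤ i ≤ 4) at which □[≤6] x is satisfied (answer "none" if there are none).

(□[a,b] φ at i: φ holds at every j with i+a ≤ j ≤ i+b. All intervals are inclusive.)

Evaluate at each i in [0,4]:
  i=0: ✗ (fails at j=1)
  i=1: ✗ (fails at j=1)
  i=2: ✗ (fails at j=3)
  i=3: ✗ (fails at j=3)
  i=4: ✗ (fails at j=4)

none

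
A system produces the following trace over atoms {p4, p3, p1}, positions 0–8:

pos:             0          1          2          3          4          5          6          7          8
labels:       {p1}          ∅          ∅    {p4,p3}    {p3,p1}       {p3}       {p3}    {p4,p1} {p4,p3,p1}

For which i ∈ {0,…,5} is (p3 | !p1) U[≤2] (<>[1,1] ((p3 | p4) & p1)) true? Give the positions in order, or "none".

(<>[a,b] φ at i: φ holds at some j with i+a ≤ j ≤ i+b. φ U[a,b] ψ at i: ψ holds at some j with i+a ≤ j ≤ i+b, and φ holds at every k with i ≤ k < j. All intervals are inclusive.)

1, 2, 3, 4, 5

Evaluate at each i in [0,5]:
  i=0: ✗ (no rhs in [0,2])
  i=1: ✓ (rhs at j=3; lhs holds on [1,2])
  i=2: ✓ (rhs at j=3; lhs holds on [2,2])
  i=3: ✓ (rhs at j=3)
  i=4: ✓ (rhs at j=6; lhs holds on [4,5])
  i=5: ✓ (rhs at j=6; lhs holds on [5,5])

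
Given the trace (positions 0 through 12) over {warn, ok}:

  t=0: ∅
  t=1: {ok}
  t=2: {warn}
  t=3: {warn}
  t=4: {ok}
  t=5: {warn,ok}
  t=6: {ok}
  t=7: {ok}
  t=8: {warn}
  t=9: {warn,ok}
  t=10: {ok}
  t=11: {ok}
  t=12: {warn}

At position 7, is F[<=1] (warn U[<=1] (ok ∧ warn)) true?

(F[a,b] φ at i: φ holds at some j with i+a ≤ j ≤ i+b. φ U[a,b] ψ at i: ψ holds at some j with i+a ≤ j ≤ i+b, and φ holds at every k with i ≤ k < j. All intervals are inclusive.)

Check (warn U[<=1] (ok ∧ warn)) at each j in [7,8]:
  j=7: fails
  j=8: holds
Found at j=8 → formula holds.

True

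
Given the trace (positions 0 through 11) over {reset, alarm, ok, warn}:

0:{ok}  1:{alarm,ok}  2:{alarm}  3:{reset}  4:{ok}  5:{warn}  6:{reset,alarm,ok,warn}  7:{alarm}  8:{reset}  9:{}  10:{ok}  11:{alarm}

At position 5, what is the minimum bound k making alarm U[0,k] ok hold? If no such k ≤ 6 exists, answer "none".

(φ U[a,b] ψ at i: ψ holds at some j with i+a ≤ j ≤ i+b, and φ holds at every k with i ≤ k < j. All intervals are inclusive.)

none

Need earliest j ≥ 5 with ok, and alarm at every k in [5,j-1].
  j=5: rhs fails.
  j=6: rhs holds but lhs fails at k=5.
  j=7: rhs fails.
  j=8: rhs fails.
  j=9: rhs fails.
  j=10: rhs holds but lhs fails at k=5.
  j=11: rhs fails.
No witness within the range → none.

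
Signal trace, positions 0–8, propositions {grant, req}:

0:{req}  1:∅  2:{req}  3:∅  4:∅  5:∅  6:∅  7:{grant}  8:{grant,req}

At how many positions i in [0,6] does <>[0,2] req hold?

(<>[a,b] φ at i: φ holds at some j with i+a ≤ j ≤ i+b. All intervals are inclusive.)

4

Evaluate at each i in [0,6]:
  i=0: ✓ (witness j=0)
  i=1: ✓ (witness j=2)
  i=2: ✓ (witness j=2)
  i=3: ✗ (none in [3,5])
  i=4: ✗ (none in [4,6])
  i=5: ✗ (none in [5,7])
  i=6: ✓ (witness j=8)
Positions where it holds: {0, 1, 2, 6} → 4.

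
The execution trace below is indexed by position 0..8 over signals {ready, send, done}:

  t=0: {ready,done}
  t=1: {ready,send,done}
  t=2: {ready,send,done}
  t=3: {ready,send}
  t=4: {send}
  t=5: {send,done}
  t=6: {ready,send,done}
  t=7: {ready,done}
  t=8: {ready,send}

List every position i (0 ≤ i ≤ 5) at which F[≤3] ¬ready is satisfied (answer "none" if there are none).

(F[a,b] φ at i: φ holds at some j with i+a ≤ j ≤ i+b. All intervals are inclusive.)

1, 2, 3, 4, 5

Evaluate at each i in [0,5]:
  i=0: ✗ (none in [0,3])
  i=1: ✓ (witness j=4)
  i=2: ✓ (witness j=4)
  i=3: ✓ (witness j=4)
  i=4: ✓ (witness j=4)
  i=5: ✓ (witness j=5)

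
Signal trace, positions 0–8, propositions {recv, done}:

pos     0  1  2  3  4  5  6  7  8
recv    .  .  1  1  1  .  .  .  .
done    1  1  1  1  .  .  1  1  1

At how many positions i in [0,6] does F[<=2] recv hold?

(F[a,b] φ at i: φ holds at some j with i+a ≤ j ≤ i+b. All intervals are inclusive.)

Evaluate at each i in [0,6]:
  i=0: ✓ (witness j=2)
  i=1: ✓ (witness j=2)
  i=2: ✓ (witness j=2)
  i=3: ✓ (witness j=3)
  i=4: ✓ (witness j=4)
  i=5: ✗ (none in [5,7])
  i=6: ✗ (none in [6,8])
Positions where it holds: {0, 1, 2, 3, 4} → 5.

5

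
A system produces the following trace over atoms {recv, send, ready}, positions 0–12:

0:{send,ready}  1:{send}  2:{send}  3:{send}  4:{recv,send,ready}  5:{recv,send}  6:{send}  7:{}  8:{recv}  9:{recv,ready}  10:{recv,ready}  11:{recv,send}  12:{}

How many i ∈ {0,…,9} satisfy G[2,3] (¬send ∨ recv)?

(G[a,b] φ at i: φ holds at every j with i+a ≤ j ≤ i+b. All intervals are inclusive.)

6

Evaluate at each i in [0,9]:
  i=0: ✗ (fails at j=2)
  i=1: ✗ (fails at j=3)
  i=2: ✓ (all of [4,5])
  i=3: ✗ (fails at j=6)
  i=4: ✗ (fails at j=6)
  i=5: ✓ (all of [7,8])
  i=6: ✓ (all of [8,9])
  i=7: ✓ (all of [9,10])
  i=8: ✓ (all of [10,11])
  i=9: ✓ (all of [11,12])
Positions where it holds: {2, 5, 6, 7, 8, 9} → 6.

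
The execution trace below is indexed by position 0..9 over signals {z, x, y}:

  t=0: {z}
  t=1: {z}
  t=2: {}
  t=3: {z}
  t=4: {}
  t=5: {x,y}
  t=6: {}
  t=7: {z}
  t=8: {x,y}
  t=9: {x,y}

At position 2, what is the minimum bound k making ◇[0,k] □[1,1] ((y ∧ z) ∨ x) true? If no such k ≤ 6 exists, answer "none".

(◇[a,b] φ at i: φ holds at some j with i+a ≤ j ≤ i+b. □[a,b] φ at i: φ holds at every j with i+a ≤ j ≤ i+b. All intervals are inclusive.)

Scan j = 2,3,… for □[1,1] ((y ∧ z) ∨ x):
  j=2: fails
  j=3: fails
  j=4: holds
First hit at j=4, so smallest k = 4-2 = 2.

2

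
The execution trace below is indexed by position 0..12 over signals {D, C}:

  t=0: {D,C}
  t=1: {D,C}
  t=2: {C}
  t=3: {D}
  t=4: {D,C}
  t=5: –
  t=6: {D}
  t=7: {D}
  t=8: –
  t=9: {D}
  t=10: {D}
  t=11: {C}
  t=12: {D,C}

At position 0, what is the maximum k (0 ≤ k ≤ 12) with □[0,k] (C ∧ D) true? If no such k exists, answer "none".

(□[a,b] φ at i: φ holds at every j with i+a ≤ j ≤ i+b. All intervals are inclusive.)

(C ∧ D) must hold from j=0 onward; find where it first fails.
  j=0: holds
  j=1: holds
  j=2: fails
Holds on [0,1], so largest k = 1.

1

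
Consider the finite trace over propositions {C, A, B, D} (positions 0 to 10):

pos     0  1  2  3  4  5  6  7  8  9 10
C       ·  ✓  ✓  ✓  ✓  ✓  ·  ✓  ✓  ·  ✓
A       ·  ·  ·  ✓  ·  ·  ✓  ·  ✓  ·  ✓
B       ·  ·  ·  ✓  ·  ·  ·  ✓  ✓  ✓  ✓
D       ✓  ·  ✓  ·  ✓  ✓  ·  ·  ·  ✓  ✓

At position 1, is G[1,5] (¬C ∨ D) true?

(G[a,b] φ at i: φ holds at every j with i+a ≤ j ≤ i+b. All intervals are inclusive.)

Check (¬C ∨ D) at every j in [2,6]:
  j=2: true
  j=3: false
  j=4: true
  j=5: true
  j=6: true
Fails at j=3 → formula fails.

No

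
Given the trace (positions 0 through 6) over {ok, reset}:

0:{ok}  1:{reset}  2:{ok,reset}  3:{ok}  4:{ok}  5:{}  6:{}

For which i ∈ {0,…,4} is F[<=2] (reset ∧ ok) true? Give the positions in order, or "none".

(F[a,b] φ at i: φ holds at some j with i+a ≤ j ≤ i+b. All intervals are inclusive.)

Evaluate at each i in [0,4]:
  i=0: ✓ (witness j=2)
  i=1: ✓ (witness j=2)
  i=2: ✓ (witness j=2)
  i=3: ✗ (none in [3,5])
  i=4: ✗ (none in [4,6])

0, 1, 2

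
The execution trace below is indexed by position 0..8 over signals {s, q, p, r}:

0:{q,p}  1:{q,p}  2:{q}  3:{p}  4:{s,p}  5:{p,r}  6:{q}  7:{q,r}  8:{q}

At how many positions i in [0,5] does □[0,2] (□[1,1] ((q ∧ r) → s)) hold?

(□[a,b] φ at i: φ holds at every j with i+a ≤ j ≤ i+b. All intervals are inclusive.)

Evaluate at each i in [0,5]:
  i=0: ✓ (all of [0,2])
  i=1: ✓ (all of [1,3])
  i=2: ✓ (all of [2,4])
  i=3: ✓ (all of [3,5])
  i=4: ✗ (fails at j=6)
  i=5: ✗ (fails at j=6)
Positions where it holds: {0, 1, 2, 3} → 4.

4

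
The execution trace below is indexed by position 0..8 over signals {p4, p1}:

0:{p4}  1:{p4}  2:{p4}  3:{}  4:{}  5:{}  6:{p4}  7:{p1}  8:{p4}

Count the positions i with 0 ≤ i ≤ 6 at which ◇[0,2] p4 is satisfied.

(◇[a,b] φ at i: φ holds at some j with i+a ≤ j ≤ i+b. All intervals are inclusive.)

Evaluate at each i in [0,6]:
  i=0: ✓ (witness j=0)
  i=1: ✓ (witness j=1)
  i=2: ✓ (witness j=2)
  i=3: ✗ (none in [3,5])
  i=4: ✓ (witness j=6)
  i=5: ✓ (witness j=6)
  i=6: ✓ (witness j=6)
Positions where it holds: {0, 1, 2, 4, 5, 6} → 6.

6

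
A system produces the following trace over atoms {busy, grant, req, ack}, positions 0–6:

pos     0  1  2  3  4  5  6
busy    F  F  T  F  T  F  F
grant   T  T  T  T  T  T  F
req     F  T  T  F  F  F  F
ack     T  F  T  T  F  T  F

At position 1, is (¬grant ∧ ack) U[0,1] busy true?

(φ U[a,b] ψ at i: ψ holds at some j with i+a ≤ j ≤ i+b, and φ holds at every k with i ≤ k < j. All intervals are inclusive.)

Need some j in [1,2] with busy, and (¬grant ∧ ack) at every k in [1,j-1].
  j=1: busy false.
  j=2: busy holds, but (¬grant ∧ ack) fails at k=1 → not this j.
No j in the window works → until fails.

Does not hold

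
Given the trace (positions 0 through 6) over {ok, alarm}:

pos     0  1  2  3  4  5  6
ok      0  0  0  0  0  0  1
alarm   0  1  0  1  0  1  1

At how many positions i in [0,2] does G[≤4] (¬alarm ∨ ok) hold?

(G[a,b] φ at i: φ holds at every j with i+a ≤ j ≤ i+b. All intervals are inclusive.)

0

Evaluate at each i in [0,2]:
  i=0: ✗ (fails at j=1)
  i=1: ✗ (fails at j=1)
  i=2: ✗ (fails at j=3)
Positions where it holds: {} → 0.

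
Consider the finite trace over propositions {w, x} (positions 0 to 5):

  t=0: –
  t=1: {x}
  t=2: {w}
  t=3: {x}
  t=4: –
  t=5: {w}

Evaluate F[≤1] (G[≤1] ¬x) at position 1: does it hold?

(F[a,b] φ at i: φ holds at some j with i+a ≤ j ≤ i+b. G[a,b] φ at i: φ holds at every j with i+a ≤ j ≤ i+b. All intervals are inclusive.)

Check G[≤1] ¬x at each j in [1,2]:
  j=1: fails at 1
  j=2: fails at 3
No position in the window satisfies it → formula fails.

Does not hold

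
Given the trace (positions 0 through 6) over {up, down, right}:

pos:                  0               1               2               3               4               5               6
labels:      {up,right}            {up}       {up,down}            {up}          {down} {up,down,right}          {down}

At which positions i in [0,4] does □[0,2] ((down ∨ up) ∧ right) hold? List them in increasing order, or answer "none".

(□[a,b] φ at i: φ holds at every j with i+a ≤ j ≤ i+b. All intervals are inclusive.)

none

Evaluate at each i in [0,4]:
  i=0: ✗ (fails at j=1)
  i=1: ✗ (fails at j=1)
  i=2: ✗ (fails at j=2)
  i=3: ✗ (fails at j=3)
  i=4: ✗ (fails at j=4)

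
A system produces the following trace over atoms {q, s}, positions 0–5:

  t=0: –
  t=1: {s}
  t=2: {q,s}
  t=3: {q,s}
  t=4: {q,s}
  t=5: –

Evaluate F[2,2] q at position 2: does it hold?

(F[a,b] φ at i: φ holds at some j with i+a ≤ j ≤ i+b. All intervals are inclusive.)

Check q at each j in [4,4]:
  j=4: true
Found at j=4 → formula holds.

Holds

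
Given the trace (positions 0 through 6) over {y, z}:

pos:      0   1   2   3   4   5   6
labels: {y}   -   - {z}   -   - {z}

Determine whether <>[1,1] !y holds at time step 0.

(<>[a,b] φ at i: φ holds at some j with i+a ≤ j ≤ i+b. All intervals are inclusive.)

Check !y at each j in [1,1]:
  j=1: true
Found at j=1 → formula holds.

Holds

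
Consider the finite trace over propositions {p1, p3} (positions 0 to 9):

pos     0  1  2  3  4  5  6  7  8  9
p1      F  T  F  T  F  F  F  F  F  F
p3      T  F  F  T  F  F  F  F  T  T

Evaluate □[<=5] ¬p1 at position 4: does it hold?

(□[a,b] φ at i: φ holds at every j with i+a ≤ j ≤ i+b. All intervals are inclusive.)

True

Check ¬p1 at every j in [4,9]:
  j=4: true
  j=5: true
  j=6: true
  j=7: true
  j=8: true
  j=9: true
All positions satisfy it → formula holds.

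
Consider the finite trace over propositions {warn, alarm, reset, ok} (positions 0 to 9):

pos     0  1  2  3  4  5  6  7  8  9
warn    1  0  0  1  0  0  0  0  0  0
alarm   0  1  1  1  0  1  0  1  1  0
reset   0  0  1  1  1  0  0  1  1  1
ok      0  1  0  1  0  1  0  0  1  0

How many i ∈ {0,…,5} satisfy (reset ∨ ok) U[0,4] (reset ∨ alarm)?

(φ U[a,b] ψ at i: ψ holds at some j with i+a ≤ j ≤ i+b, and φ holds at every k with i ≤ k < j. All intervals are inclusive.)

Evaluate at each i in [0,5]:
  i=0: ✗ (lhs fails at k=0 before rhs at j=1)
  i=1: ✓ (rhs at j=1)
  i=2: ✓ (rhs at j=2)
  i=3: ✓ (rhs at j=3)
  i=4: ✓ (rhs at j=4)
  i=5: ✓ (rhs at j=5)
Positions where it holds: {1, 2, 3, 4, 5} → 5.

5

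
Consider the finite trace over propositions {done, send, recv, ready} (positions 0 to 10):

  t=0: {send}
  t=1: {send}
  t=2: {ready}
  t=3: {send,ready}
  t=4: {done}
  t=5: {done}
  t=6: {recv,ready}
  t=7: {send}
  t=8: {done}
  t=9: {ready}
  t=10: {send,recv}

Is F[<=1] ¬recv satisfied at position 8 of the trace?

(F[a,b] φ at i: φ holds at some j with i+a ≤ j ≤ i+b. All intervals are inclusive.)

Yes

Check ¬recv at each j in [8,9]:
  j=8: true
  j=9: true
Found at j=8 → formula holds.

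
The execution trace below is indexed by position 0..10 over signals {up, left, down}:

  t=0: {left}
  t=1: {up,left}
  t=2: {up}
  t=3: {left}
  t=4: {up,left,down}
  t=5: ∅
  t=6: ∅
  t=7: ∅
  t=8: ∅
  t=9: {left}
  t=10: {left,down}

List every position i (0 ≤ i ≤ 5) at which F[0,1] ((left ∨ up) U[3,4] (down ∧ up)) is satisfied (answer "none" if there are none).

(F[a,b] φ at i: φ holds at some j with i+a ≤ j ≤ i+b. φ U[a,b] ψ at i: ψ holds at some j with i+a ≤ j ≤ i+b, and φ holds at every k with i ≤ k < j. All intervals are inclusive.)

0, 1

Evaluate at each i in [0,5]:
  i=0: ✓ (witness j=0)
  i=1: ✓ (witness j=1)
  i=2: ✗ (none in [2,3])
  i=3: ✗ (none in [3,4])
  i=4: ✗ (none in [4,5])
  i=5: ✗ (none in [5,6])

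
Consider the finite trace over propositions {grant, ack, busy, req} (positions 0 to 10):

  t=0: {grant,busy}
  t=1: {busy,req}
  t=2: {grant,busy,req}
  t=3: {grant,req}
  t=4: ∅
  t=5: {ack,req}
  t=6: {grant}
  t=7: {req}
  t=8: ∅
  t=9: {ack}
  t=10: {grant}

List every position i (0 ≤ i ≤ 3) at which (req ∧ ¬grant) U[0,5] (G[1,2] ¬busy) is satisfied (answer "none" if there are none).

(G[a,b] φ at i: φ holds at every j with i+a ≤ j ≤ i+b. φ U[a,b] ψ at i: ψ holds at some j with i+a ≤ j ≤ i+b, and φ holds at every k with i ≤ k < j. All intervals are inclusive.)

Evaluate at each i in [0,3]:
  i=0: ✗ (lhs fails at k=0 before rhs at j=2)
  i=1: ✓ (rhs at j=2; lhs holds on [1,1])
  i=2: ✓ (rhs at j=2)
  i=3: ✓ (rhs at j=3)

1, 2, 3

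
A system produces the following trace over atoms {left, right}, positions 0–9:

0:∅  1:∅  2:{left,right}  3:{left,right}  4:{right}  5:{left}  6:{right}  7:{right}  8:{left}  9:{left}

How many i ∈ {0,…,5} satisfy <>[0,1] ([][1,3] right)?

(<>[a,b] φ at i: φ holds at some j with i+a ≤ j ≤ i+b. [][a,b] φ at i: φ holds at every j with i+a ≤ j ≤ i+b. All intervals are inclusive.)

2

Evaluate at each i in [0,5]:
  i=0: ✓ (witness j=1)
  i=1: ✓ (witness j=1)
  i=2: ✗ (none in [2,3])
  i=3: ✗ (none in [3,4])
  i=4: ✗ (none in [4,5])
  i=5: ✗ (none in [5,6])
Positions where it holds: {0, 1} → 2.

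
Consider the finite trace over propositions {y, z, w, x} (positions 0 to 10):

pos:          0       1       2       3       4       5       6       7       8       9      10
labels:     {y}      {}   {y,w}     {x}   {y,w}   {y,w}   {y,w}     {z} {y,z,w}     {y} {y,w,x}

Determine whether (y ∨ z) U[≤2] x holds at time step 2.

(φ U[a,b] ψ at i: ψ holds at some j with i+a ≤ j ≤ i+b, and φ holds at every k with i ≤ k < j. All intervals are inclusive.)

Need some j in [2,4] with x, and (y ∨ z) at every k in [2,j-1].
  j=2: x false.
  j=3: x holds; (y ∨ z) holds at every k in [2,2] → satisfied.

Holds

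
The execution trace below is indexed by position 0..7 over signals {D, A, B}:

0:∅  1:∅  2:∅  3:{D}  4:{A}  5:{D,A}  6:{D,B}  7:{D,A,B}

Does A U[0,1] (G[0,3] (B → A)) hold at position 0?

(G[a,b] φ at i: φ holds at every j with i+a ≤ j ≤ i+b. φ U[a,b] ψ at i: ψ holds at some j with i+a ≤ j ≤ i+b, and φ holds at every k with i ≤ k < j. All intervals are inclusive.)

Holds

Need some j in [0,1] with G[0,3] (B → A), and A at every k in [0,j-1].
  j=0: G[0,3] (B → A) holds; no prefix to check → satisfied.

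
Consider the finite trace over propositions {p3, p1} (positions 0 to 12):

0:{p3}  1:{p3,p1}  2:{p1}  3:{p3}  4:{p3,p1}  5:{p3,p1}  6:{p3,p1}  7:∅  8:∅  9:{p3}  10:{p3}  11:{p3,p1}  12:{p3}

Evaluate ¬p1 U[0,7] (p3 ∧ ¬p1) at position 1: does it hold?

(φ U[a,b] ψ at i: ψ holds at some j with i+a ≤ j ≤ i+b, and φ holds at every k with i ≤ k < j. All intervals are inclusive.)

Does not hold

Need some j in [1,8] with (p3 ∧ ¬p1), and ¬p1 at every k in [1,j-1].
  j=1: (p3 ∧ ¬p1) false.
  j=2: (p3 ∧ ¬p1) false.
  j=3: (p3 ∧ ¬p1) holds, but ¬p1 fails at k=1 → not this j.
  j=4: (p3 ∧ ¬p1) false.
  j=5: (p3 ∧ ¬p1) false.
  j=6: (p3 ∧ ¬p1) false.
  j=7: (p3 ∧ ¬p1) false.
  j=8: (p3 ∧ ¬p1) false.
No j in the window works → until fails.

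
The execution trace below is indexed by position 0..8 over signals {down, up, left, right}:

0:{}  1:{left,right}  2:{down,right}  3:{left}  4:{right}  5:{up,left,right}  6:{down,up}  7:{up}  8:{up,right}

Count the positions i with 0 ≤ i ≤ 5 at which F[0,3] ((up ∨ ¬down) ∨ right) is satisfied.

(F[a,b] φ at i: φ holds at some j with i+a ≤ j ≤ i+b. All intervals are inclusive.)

Evaluate at each i in [0,5]:
  i=0: ✓ (witness j=0)
  i=1: ✓ (witness j=1)
  i=2: ✓ (witness j=2)
  i=3: ✓ (witness j=3)
  i=4: ✓ (witness j=4)
  i=5: ✓ (witness j=5)
Positions where it holds: {0, 1, 2, 3, 4, 5} → 6.

6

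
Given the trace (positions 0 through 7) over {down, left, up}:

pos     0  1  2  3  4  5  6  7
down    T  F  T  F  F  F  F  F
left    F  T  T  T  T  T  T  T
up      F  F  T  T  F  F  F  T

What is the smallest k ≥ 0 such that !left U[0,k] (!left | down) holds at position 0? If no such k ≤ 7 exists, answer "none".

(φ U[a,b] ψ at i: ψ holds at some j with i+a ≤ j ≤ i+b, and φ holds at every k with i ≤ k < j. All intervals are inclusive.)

Need earliest j ≥ 0 with (!left | down), and !left at every k in [0,j-1].
  j=0: rhs holds (empty prefix). k = 0.

0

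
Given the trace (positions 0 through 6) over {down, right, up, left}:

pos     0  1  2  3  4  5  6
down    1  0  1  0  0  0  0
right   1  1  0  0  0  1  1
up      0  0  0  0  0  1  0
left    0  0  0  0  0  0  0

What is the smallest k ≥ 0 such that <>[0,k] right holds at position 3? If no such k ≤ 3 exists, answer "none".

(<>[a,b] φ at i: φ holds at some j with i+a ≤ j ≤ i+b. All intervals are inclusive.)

2

Scan j = 3,4,… for right:
  j=3: fails
  j=4: fails
  j=5: holds
First hit at j=5, so smallest k = 5-3 = 2.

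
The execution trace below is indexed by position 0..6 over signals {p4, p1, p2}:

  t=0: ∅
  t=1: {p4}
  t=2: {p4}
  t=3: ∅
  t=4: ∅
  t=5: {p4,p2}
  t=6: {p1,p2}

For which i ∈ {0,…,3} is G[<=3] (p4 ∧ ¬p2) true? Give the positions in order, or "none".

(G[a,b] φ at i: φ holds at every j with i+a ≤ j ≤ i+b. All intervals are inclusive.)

Evaluate at each i in [0,3]:
  i=0: ✗ (fails at j=0)
  i=1: ✗ (fails at j=3)
  i=2: ✗ (fails at j=3)
  i=3: ✗ (fails at j=3)

none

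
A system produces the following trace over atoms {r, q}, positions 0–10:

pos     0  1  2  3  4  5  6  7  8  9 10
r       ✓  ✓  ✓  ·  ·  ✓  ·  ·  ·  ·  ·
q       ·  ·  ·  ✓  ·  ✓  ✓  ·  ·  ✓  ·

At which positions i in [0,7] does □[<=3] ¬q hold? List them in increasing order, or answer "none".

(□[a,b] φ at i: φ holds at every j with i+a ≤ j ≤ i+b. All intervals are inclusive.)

none

Evaluate at each i in [0,7]:
  i=0: ✗ (fails at j=3)
  i=1: ✗ (fails at j=3)
  i=2: ✗ (fails at j=3)
  i=3: ✗ (fails at j=3)
  i=4: ✗ (fails at j=5)
  i=5: ✗ (fails at j=5)
  i=6: ✗ (fails at j=6)
  i=7: ✗ (fails at j=9)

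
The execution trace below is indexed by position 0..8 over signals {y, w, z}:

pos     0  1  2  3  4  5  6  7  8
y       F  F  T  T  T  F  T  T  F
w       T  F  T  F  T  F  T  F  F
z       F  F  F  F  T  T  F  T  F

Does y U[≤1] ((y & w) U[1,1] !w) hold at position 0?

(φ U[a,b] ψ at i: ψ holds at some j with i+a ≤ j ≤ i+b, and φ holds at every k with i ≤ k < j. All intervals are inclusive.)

False

Need some j in [0,1] with ((y & w) U[1,1] !w), and y at every k in [0,j-1].
  j=0: ((y & w) U[1,1] !w) — fails.
  j=1: ((y & w) U[1,1] !w) — fails.
No j in the window works → until fails.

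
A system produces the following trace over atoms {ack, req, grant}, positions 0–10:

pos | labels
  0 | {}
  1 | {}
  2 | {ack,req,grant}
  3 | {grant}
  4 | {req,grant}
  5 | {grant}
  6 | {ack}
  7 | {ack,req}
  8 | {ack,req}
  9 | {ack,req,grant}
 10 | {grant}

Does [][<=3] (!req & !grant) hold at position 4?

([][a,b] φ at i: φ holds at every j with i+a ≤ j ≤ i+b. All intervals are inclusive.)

False

Check (!req & !grant) at every j in [4,7]:
  j=4: false
  j=5: false
  j=6: true
  j=7: false
Fails at j=4 → formula fails.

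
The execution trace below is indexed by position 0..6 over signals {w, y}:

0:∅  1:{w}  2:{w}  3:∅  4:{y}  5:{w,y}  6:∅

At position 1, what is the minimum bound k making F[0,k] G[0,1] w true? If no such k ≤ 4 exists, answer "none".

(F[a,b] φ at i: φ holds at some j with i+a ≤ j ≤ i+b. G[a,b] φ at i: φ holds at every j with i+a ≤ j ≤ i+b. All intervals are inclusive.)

Scan j = 1,2,… for G[0,1] w:
  j=1: holds
First hit at j=1, so smallest k = 1-1 = 0.

0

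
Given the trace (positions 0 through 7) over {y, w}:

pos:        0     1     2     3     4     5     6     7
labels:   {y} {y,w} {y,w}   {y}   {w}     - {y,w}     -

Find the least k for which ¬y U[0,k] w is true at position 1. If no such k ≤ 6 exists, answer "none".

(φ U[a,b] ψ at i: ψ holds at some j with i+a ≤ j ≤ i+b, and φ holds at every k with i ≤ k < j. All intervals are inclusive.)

0

Need earliest j ≥ 1 with w, and ¬y at every k in [1,j-1].
  j=1: rhs holds (empty prefix). k = 0.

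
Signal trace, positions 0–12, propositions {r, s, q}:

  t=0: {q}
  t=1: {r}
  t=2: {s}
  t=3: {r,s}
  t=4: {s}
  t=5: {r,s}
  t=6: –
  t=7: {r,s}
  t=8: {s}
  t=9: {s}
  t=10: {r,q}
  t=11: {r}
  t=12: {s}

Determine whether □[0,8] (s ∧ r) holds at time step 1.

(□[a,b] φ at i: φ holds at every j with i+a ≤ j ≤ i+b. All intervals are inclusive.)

Does not hold

Check (s ∧ r) at every j in [1,9]:
  j=1: false
  j=2: false
  j=3: true
  j=4: false
  j=5: true
  j=6: false
  j=7: true
  j=8: false
  j=9: false
Fails at j=1 → formula fails.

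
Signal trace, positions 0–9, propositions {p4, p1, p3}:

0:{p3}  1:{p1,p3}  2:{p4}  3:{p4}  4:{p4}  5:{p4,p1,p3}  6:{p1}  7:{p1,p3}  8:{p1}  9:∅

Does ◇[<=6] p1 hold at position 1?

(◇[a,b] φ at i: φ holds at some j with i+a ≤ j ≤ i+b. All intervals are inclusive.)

True

Check p1 at each j in [1,7]:
  j=1: true
  j=2: false
  j=3: false
  j=4: false
  j=5: true
  j=6: true
  j=7: true
Found at j=1 → formula holds.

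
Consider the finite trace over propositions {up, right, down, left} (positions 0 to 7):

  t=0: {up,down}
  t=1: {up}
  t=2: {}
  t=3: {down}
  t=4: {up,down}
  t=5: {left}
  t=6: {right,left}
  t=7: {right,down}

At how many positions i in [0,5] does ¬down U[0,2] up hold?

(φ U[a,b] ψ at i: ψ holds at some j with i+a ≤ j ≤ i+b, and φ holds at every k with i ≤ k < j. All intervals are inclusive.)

3

Evaluate at each i in [0,5]:
  i=0: ✓ (rhs at j=0)
  i=1: ✓ (rhs at j=1)
  i=2: ✗ (lhs fails at k=3 before rhs at j=4)
  i=3: ✗ (lhs fails at k=3 before rhs at j=4)
  i=4: ✓ (rhs at j=4)
  i=5: ✗ (no rhs in [5,7])
Positions where it holds: {0, 1, 4} → 3.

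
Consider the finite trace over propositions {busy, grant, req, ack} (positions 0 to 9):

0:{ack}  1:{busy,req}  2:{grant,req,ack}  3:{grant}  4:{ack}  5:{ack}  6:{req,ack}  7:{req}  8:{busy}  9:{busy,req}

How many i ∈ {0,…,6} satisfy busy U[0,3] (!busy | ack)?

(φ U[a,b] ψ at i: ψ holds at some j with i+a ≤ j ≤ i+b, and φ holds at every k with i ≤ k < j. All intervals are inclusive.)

Evaluate at each i in [0,6]:
  i=0: ✓ (rhs at j=0)
  i=1: ✓ (rhs at j=2; lhs holds on [1,1])
  i=2: ✓ (rhs at j=2)
  i=3: ✓ (rhs at j=3)
  i=4: ✓ (rhs at j=4)
  i=5: ✓ (rhs at j=5)
  i=6: ✓ (rhs at j=6)
Positions where it holds: {0, 1, 2, 3, 4, 5, 6} → 7.

7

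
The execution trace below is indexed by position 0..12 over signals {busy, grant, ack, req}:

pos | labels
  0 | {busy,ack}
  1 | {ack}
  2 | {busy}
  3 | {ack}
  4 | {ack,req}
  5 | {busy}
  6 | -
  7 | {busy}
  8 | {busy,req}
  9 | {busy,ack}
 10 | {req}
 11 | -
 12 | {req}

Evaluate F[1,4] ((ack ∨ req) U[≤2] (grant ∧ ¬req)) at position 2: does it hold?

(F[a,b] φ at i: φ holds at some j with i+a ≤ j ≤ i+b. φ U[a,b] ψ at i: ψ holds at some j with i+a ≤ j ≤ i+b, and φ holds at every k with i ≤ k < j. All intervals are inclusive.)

False

Check ((ack ∨ req) U[≤2] (grant ∧ ¬req)) at each j in [3,6]:
  j=3: fails
  j=4: fails
  j=5: fails
  j=6: fails
No position in the window satisfies it → formula fails.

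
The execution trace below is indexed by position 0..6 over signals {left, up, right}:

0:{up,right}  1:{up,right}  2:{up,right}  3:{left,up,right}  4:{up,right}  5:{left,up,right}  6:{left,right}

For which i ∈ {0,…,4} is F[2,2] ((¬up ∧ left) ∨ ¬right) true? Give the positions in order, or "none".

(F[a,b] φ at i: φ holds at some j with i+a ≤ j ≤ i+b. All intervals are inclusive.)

Evaluate at each i in [0,4]:
  i=0: ✗ (none in [2,2])
  i=1: ✗ (none in [3,3])
  i=2: ✗ (none in [4,4])
  i=3: ✗ (none in [5,5])
  i=4: ✓ (witness j=6)

4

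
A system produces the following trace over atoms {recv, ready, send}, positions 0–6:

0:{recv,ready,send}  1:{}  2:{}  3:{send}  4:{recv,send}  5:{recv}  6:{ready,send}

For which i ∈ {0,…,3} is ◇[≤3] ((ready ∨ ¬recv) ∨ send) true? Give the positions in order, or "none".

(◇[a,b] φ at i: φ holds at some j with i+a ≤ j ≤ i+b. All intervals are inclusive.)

Evaluate at each i in [0,3]:
  i=0: ✓ (witness j=0)
  i=1: ✓ (witness j=1)
  i=2: ✓ (witness j=2)
  i=3: ✓ (witness j=3)

0, 1, 2, 3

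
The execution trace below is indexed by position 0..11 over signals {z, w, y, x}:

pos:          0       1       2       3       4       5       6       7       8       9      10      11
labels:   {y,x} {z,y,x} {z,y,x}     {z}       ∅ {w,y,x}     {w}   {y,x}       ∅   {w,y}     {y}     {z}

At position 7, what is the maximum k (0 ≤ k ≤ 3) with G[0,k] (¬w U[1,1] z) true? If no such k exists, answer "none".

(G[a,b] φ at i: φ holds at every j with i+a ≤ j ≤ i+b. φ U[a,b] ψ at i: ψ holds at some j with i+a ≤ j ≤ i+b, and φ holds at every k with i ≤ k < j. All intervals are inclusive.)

(¬w U[1,1] z) must hold from j=7 onward; find where it first fails.
  j=7: fails → no k works.

none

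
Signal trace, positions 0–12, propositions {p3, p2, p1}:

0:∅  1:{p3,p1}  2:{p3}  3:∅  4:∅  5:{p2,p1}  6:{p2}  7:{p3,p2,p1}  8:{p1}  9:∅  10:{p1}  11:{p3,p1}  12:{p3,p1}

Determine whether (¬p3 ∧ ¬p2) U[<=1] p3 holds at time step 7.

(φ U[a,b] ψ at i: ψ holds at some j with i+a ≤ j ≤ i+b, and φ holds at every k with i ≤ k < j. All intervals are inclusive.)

Holds

Need some j in [7,8] with p3, and (¬p3 ∧ ¬p2) at every k in [7,j-1].
  j=7: p3 holds; no prefix to check → satisfied.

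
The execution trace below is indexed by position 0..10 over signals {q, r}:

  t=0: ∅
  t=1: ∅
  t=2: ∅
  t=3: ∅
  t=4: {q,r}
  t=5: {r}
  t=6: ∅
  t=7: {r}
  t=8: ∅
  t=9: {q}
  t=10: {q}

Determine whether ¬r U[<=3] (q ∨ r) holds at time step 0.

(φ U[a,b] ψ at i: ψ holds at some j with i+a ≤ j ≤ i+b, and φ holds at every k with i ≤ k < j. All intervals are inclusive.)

Need some j in [0,3] with (q ∨ r), and ¬r at every k in [0,j-1].
  j=0: (q ∨ r) false.
  j=1: (q ∨ r) false.
  j=2: (q ∨ r) false.
  j=3: (q ∨ r) false.
No j in the window works → until fails.

No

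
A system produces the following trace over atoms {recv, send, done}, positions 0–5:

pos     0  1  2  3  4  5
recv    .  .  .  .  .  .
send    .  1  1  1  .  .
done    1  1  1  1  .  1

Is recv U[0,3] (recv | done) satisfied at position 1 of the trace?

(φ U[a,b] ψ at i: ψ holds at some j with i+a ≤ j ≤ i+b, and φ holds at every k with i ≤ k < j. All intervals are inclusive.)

True

Need some j in [1,4] with (recv | done), and recv at every k in [1,j-1].
  j=1: (recv | done) holds; no prefix to check → satisfied.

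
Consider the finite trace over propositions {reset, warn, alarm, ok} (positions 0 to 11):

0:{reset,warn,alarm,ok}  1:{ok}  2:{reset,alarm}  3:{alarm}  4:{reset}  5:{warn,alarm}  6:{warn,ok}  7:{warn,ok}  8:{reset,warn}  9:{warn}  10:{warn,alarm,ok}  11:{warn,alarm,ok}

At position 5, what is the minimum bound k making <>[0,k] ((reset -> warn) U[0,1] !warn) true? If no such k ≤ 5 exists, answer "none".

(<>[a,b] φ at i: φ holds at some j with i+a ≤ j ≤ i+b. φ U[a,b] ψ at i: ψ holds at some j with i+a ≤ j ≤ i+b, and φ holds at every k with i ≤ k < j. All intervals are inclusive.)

none

Scan j = 5,6,… for ((reset -> warn) U[0,1] !warn):
  j=5: fails
  j=6: fails
  j=7: fails
  j=8: fails
  j=9: fails
  j=10: fails
No j in [5,10] satisfies it → none.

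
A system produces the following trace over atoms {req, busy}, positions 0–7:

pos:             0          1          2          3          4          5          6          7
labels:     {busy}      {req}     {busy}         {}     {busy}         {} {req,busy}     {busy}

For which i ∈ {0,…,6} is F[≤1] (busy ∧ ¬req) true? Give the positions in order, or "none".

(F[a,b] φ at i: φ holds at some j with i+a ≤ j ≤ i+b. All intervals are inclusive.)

0, 1, 2, 3, 4, 6

Evaluate at each i in [0,6]:
  i=0: ✓ (witness j=0)
  i=1: ✓ (witness j=2)
  i=2: ✓ (witness j=2)
  i=3: ✓ (witness j=4)
  i=4: ✓ (witness j=4)
  i=5: ✗ (none in [5,6])
  i=6: ✓ (witness j=7)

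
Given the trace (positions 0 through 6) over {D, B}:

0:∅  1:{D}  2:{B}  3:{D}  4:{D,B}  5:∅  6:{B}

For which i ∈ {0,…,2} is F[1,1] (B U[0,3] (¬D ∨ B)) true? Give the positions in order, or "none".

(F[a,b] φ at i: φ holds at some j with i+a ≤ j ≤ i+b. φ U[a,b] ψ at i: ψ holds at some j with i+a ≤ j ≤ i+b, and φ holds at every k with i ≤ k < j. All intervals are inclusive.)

Evaluate at each i in [0,2]:
  i=0: ✗ (none in [1,1])
  i=1: ✓ (witness j=2)
  i=2: ✗ (none in [3,3])

1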